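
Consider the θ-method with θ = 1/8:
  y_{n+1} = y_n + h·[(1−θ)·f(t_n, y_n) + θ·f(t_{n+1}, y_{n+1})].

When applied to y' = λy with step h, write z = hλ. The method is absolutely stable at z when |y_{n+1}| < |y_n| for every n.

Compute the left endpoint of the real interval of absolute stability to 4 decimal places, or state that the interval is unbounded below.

With y'=λy (z=hλ):
  y_{n+1} = y_n + z·[7/8·y_n + 1/8·y_{n+1}] ⇒ (1 − 1/8z)y_{n+1} = (1 + 7/8z)y_n
  ⇒ R(z) = (1 + 7/8z)/(1 − 1/8z).

Boundary: |R(x)|=1, x<0.
x=-1.03: |R|=0.0875
R=−1: 1+7/8x = −1+1/8x ⇒ -3/4x=2 ⇒ x=2/(-3/4)=-2.6667
Confirm numerically:
  x=-2.246: |R|=0.75366 <1
  x=-1.890: |R|=0.52882 <1
  x=-1.597: |R|=0.33125 <1
  x=-1.213: |R|=0.05329 <1
  x=-3.115: |R|=1.24202 >1
  x=-3.043: |R|=1.20447 >1
  x=-2.712: |R|=1.02539 >1
Interval (-2.6667, 0).

left endpoint -2.6667.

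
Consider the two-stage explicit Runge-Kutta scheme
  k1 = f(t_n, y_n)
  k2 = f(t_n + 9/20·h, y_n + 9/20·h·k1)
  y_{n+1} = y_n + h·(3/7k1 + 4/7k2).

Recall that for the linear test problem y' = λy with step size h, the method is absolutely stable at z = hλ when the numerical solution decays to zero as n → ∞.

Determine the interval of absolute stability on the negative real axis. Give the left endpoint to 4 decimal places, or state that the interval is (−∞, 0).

z∈(-3.8889,0).

Test eqn y'=λy, z=hλ:
  k1=λy_n ⇒ h·k1=z·y_n;  k2=λ(1+9/20z)y_n ⇒ h·k2=z(1+9/20z)y_n
  y_{n+1}/y_n = 1 + 3/7z + 4/7z(1+9/20z) = 1 + z + 9/35z²
  R(z) = 1 + z + 9/35z².

Boundary: |R(x)|=1, x<0.
x=-1.16: |R|=0.1860
R=1: x+9/35x²=0 ⇒ x=−35/9=-3.8889; min R=1−1/(4·9/35)=0.0278>−1
Confirm numerically:
  x=-3.615: |R|=0.74540 <1
  x=-3.282: |R|=0.48782 <1
  x=-3.194: |R|=0.42928 <1
  x=-4.363: |R|=1.53191 >1
  x=-4.029: |R|=1.14516 >1
Interval (-3.8889, 0).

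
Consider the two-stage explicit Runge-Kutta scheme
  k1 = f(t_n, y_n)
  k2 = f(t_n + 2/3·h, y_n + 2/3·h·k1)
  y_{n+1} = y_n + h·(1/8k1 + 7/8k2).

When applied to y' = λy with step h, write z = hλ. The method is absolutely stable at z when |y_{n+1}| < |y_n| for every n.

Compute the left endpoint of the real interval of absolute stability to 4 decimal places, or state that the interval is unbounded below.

With y'=λy (z=hλ):
  k1=λy_n ⇒ h·k1=z·y_n;  k2=λ(1+2/3z)y_n ⇒ h·k2=z(1+2/3z)y_n
  y_{n+1}/y_n = 1 + 1/8z + 7/8z(1+2/3z) = 1 + z + 7/12z²
  R(z) = 1 + z + 7/12z².

Need |R(x)|<1, x<0.
x=-0.41: |R|=0.6881
R=1: x+7/12x²=0 ⇒ x=−12/7=-1.7143; min R=1−1/(4·7/12)=0.5714>−1
Confirm numerically:
  x=-1.659: |R|=0.94650 <1
  x=-1.623: |R|=0.91358 <1
  x=-0.793: |R|=0.57383 <1
  x=-0.785: |R|=0.57446 <1
  x=-2.169: |R|=1.57533 >1
  x=-1.922: |R|=1.23288 >1
  x=-1.893: |R|=1.19735 >1
So |R|<1 on (-1.7143, 0).

left endpoint -1.7143.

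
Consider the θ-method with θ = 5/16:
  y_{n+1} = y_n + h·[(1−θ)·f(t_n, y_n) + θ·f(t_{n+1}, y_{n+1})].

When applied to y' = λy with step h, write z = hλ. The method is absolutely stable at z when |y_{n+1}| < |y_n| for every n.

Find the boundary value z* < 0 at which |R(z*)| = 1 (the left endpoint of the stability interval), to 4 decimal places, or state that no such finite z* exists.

Test eqn y'=λy, z=hλ:
  y_{n+1} = y_n + z·[11/16·y_n + 5/16·y_{n+1}] ⇒ (1 − 5/16z)y_{n+1} = (1 + 11/16z)y_n
  so R(z) = (1 + 11/16z)/(1 − 5/16z).

Find x<0 with |R(x)|<1.
x=-1.71: |R|=0.1145
R=−1: 1+11/16x = −1+5/16x ⇒ -3/8x=2 ⇒ x=2/(-3/8)=-5.3333
Confirm numerically:
  x=-4.840: |R|=0.92637 <1
  x=-4.360: |R|=0.84550 <1
  x=-3.917: |R|=0.76119 <1
  x=-3.477: |R|=0.66638 <1
  x=-5.844: |R|=1.06776 >1
  x=-5.775: |R|=1.05905 >1
  x=-5.615: |R|=1.03834 >1
Interval (-5.3333, 0).

z* = -5.3333.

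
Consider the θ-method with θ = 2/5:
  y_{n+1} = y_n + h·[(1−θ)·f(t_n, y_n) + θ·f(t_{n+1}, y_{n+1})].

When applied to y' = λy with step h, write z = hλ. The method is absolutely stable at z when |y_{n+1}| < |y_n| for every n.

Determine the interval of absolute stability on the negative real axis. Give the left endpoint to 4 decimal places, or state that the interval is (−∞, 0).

Set f=λy, z=hλ:
  y_{n+1} = y_n + z·[3/5·y_n + 2/5·y_{n+1}] ⇒ (1 − 2/5z)y_{n+1} = (1 + 3/5z)y_n
  Hence R(z) = (1 + 3/5z)/(1 − 2/5z).

Boundary: |R(x)|=1, x<0.
x=-1.73: |R|=0.0225
R=−1: 1+3/5x = −1+2/5x ⇒ -1/5x=2 ⇒ x=2/(-1/5)=-10.0000
Confirm numerically:
  x=-9.917: |R|=0.99666 <1
  x=-9.406: |R|=0.97505 <1
  x=-6.391: |R|=0.79704 <1
  x=-5.486: |R|=0.71738 <1
  x=-10.482: |R|=1.01856 >1
  x=-10.419: |R|=1.01622 >1
  x=-10.213: |R|=1.00838 >1
Interval (-10.0000, 0).

z∈(-10.0000,0).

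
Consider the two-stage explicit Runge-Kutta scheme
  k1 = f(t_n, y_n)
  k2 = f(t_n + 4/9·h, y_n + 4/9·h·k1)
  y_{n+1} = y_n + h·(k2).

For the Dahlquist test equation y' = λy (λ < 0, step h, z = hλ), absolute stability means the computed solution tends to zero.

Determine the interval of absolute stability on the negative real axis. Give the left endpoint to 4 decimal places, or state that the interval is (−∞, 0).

Test eqn y'=λy, z=hλ:
  k1=λy_n ⇒ h·k1=z·y_n;  k2=λ(1+4/9z)y_n ⇒ h·k2=z(1+4/9z)y_n
  y_{n+1}/y_n = 1 + z(1+4/9z) = 1 + z + 4/9z²
  ⇒ R(z) = 1 + z + 4/9z².

Solve |R(x)|<1 on ℝ⁻.
x=-0.87: |R|=0.4664
R=1: x+4/9x²=0 ⇒ x=−9/4=-2.2500; min R=1−1/(4·4/9)=0.4375>−1
Confirm numerically:
  x=-2.078: |R|=0.84115 <1
  x=-1.606: |R|=0.54033 <1
  x=-1.354: |R|=0.46081 <1
  x=-1.271: |R|=0.44697 <1
  x=-2.701: |R|=1.54140 >1
  x=-2.556: |R|=1.34762 >1
  x=-2.541: |R|=1.32864 >1
So |R|<1 on (-2.2500, 0).

z∈(-2.2500,0).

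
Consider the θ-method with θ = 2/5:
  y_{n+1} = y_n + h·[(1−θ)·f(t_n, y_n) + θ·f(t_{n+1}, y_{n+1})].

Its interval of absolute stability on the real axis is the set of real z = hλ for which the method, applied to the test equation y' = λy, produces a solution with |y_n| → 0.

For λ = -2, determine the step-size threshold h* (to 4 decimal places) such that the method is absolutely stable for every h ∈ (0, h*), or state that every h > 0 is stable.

(-10.0000,0); λ=-2 ⇒ h* = (10)/2 = 5.0000.

Test eqn y'=λy, z=hλ:
  y_{n+1} = y_n + z·[3/5·y_n + 2/5·y_{n+1}] ⇒ (1 − 2/5z)y_{n+1} = (1 + 3/5z)y_n
  Hence R(z) = (1 + 3/5z)/(1 − 2/5z).

Need |R(x)|<1, x<0.
x=-1.64: |R|=0.0097
R=−1: 1+3/5x = −1+2/5x ⇒ -1/5x=2 ⇒ x=2/(-1/5)=-10.0000
Confirm numerically:
  x=-9.149: |R|=0.96347 <1
  x=-8.707: |R|=0.94231 <1
  x=-4.837: |R|=0.64815 <1
  x=-10.321: |R|=1.01252 >1
  x=-10.307: |R|=1.01199 >1
  x=-10.026: |R|=1.00104 >1
Stable set (-10.0000, 0).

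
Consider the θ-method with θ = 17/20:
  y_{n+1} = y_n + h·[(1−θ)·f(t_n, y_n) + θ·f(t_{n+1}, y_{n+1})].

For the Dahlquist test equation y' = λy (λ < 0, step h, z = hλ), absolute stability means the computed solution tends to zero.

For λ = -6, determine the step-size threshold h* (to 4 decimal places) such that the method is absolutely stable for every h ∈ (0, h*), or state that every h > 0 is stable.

On y'=λy, z=hλ:
  y_{n+1} = y_n + z·[3/20·y_n + 17/20·y_{n+1}] ⇒ (1 − 17/20z)y_{n+1} = (1 + 3/20z)y_n
  so R(z) = (1 + 3/20z)/(1 − 17/20z).

Need |R(x)|<1, x<0.
x=-0.87: |R|=0.4999
x=-2: |R|=0.2593
x=-10: |R|=0.0526
x=-100: |R|=0.1628
θ=17/20≥1/2 ⇒ |1+3/20x|<|1−17/20x| ∀x<0 ⇒ unbounded interval.

unbounded; (−∞, 0). Any h>0 works for λ=-6.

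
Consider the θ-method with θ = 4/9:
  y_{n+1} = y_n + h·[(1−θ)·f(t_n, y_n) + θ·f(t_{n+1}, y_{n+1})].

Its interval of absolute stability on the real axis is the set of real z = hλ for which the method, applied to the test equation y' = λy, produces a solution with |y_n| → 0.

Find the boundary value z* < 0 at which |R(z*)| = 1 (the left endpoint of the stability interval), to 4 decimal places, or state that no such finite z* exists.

With y'=λy (z=hλ):
  y_{n+1} = y_n + z·[5/9·y_n + 4/9·y_{n+1}] ⇒ (1 − 4/9z)y_{n+1} = (1 + 5/9z)y_n
  Hence R(z) = (1 + 5/9z)/(1 − 4/9z).

Boundary: |R(x)|=1, x<0.
x=-0.89: |R|=0.3623
R=−1: 1+5/9x = −1+4/9x ⇒ -1/9x=2 ⇒ x=2/(-1/9)=-18.0000
Confirm numerically:
  x=-15.624: |R|=0.96677 <1
  x=-13.108: |R|=0.92037 <1
  x=-7.784: |R|=0.74547 <1
  x=-18.427: |R|=1.00516 >1
  x=-18.372: |R|=1.00451 >1
Stable set (-18.0000, 0).

left endpoint -18.0000.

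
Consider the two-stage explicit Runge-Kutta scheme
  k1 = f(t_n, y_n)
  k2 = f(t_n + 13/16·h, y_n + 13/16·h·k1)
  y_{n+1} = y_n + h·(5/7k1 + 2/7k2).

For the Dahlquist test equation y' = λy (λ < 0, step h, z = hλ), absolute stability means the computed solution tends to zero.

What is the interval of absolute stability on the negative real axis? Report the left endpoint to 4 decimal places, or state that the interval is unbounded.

z∈(-4.3077,0).

With y'=λy (z=hλ):
  k1=λy_n ⇒ h·k1=z·y_n;  k2=λ(1+13/16z)y_n ⇒ h·k2=z(1+13/16z)y_n
  y_{n+1}/y_n = 1 + 5/7z + 2/7z(1+13/16z) = 1 + z + 13/56z²
  Hence R(z) = 1 + z + 13/56z².

Need |R(x)|<1, x<0.
x=-1.51: |R|=0.0193
R=1: x+13/56x²=0 ⇒ x=−56/13=-4.3077; min R=1−1/(4·13/56)=-0.0769>−1
Confirm numerically:
  x=-3.702: |R|=0.47947 <1
  x=-3.028: |R|=0.10047 <1
  x=-1.928: |R|=0.06508 <1
  x=-4.884: |R|=1.65341 >1
  x=-4.518: |R|=1.22058 >1
  x=-4.379: |R|=1.07249 >1
Interval (-4.3077, 0).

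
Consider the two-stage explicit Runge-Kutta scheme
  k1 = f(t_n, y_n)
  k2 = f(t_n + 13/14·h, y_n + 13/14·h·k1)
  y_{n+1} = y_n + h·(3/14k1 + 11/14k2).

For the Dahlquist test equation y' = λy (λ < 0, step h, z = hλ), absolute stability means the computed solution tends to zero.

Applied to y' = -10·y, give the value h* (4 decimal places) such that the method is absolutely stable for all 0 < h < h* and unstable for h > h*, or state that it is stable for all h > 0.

Test eqn y'=λy, z=hλ:
  k1=λy_n ⇒ h·k1=z·y_n;  k2=λ(1+13/14z)y_n ⇒ h·k2=z(1+13/14z)y_n
  y_{n+1}/y_n = 1 + 3/14z + 11/14z(1+13/14z) = 1 + z + 143/196z²
  so R(z) = 1 + z + 143/196z².

Solve |R(x)|<1 on ℝ⁻.
x=-1.06: |R|=0.7598
R=1: x+143/196x²=0 ⇒ x=−196/143=-1.3706; min R=1−1/(4·143/196)=0.6573>−1
Confirm numerically:
  x=-1.218: |R|=0.86437 <1
  x=-1.173: |R|=0.83087 <1
  x=-1.151: |R|=0.81556 <1
  x=-0.995: |R|=0.72731 <1
  x=-1.881: |R|=1.70041 >1
  x=-1.619: |R|=1.29338 >1
  x=-1.587: |R|=1.25053 >1
Interval (-1.3706, 0).

(-1.3706,0); λ=-10 ⇒ h* = (196/143)/10 = 0.1371.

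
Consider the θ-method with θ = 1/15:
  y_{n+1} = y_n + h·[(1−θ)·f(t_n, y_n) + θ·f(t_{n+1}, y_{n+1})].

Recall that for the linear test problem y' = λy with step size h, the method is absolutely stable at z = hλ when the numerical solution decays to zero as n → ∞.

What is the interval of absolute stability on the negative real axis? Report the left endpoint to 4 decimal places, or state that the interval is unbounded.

(-2.3077, 0).

On y'=λy, z=hλ:
  y_{n+1} = y_n + z·[14/15·y_n + 1/15·y_{n+1}] ⇒ (1 − 1/15z)y_{n+1} = (1 + 14/15z)y_n
  R(z) = (1 + 14/15z)/(1 − 1/15z).

Find x<0 with |R(x)|<1.
x=-1.25: |R|=0.1538
R=−1: 1+14/15x = −1+1/15x ⇒ -13/15x=2 ⇒ x=2/(-13/15)=-2.3077
Confirm numerically:
  x=-2.259: |R|=0.96332 <1
  x=-2.115: |R|=0.85364 <1
  x=-1.611: |R|=0.45476 <1
  x=-1.293: |R|=0.19039 <1
  x=-2.479: |R|=1.12741 >1
  x=-2.457: |R|=1.11119 >1
So |R|<1 on (-2.3077, 0).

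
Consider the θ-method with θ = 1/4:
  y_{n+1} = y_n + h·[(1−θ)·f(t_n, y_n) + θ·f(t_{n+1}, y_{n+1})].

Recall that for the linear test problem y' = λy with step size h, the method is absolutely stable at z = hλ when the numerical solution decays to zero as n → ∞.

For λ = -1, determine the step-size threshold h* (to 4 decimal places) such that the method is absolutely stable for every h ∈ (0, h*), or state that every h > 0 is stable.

Set f=λy, z=hλ:
  y_{n+1} = y_n + z·[3/4·y_n + 1/4·y_{n+1}] ⇒ (1 − 1/4z)y_{n+1} = (1 + 3/4z)y_n
  Hence R(z) = (1 + 3/4z)/(1 − 1/4z).

Boundary: |R(x)|=1, x<0.
x=-1.57: |R|=0.1275
R=−1: 1+3/4x = −1+1/4x ⇒ -1/2x=2 ⇒ x=2/(-1/2)=-4.0000
Confirm numerically:
  x=-3.913: |R|=0.97801 <1
  x=-3.480: |R|=0.86096 <1
  x=-3.476: |R|=0.85982 <1
  x=-1.973: |R|=0.32128 <1
  x=-4.198: |R|=1.04830 >1
  x=-4.053: |R|=1.01316 >1
Stable set (-4.0000, 0).

(-4.0000,0); λ=-1 ⇒ h* = (4)/1 = 4.0000.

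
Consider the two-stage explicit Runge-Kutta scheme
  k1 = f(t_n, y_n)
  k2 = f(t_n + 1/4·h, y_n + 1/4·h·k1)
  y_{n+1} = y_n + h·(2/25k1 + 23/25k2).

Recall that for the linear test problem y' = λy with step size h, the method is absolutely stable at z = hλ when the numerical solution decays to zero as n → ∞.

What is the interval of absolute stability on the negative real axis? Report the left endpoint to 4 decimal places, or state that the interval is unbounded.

(-4.3478, 0).

Test eqn y'=λy, z=hλ:
  k1=λy_n ⇒ h·k1=z·y_n;  k2=λ(1+1/4z)y_n ⇒ h·k2=z(1+1/4z)y_n
  y_{n+1}/y_n = 1 + 2/25z + 23/25z(1+1/4z) = 1 + z + 23/100z²
  ⇒ R(z) = 1 + z + 23/100z².

Need |R(x)|<1, x<0.
x=-0.35: |R|=0.6782
R=1: x+23/100x²=0 ⇒ x=−100/23=-4.3478; min R=1−1/(4·23/100)=-0.0870>−1
Confirm numerically:
  x=-4.316: |R|=0.96841 <1
  x=-2.919: |R|=0.04073 <1
  x=-2.346: |R|=0.08015 <1
  x=-4.841: |R|=1.54911 >1
  x=-4.434: |R|=1.08788 >1
Stable set (-4.3478, 0).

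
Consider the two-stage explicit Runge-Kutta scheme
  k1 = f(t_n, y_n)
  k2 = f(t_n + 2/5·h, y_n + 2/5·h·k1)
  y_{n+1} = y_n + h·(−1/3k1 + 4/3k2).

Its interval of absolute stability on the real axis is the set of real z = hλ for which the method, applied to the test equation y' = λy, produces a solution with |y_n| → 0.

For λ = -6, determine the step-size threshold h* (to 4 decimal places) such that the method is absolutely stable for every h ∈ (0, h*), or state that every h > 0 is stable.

Set f=λy, z=hλ:
  k1=λy_n ⇒ h·k1=z·y_n;  k2=λ(1+2/5z)y_n ⇒ h·k2=z(1+2/5z)y_n
  y_{n+1}/y_n = 1 − 1/3z + 4/3z(1+2/5z) = 1 + z + 8/15z²
  so R(z) = 1 + z + 8/15z².

Solve |R(x)|<1 on ℝ⁻.
x=-1.59: |R|=0.7583
R=1: x+8/15x²=0 ⇒ x=−15/8=-1.8750; min R=1−1/(4·8/15)=0.5312>−1
Confirm numerically:
  x=-1.852: |R|=0.97728 <1
  x=-1.552: |R|=0.73264 <1
  x=-1.214: |R|=0.57202 <1
  x=-1.145: |R|=0.55421 <1
  x=-2.410: |R|=1.68765 >1
  x=-2.330: |R|=1.56541 >1
So |R|<1 on (-1.8750, 0).

(-1.8750,0); λ=-6 ⇒ h* = (15/8)/6 = 0.3125.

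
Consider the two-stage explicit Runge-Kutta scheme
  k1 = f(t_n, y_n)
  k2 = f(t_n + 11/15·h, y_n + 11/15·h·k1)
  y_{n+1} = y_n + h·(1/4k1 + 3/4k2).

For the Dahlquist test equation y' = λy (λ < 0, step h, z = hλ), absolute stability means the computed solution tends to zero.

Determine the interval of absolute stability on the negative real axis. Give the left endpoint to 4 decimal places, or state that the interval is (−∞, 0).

On y'=λy, z=hλ:
  k1=λy_n ⇒ h·k1=z·y_n;  k2=λ(1+11/15z)y_n ⇒ h·k2=z(1+11/15z)y_n
  y_{n+1}/y_n = 1 + 1/4z + 3/4z(1+11/15z) = 1 + z + 11/20z²
  so R(z) = 1 + z + 11/20z².

Boundary: |R(x)|=1, x<0.
x=-0.34: |R|=0.7236
R=1: x+11/20x²=0 ⇒ x=−20/11=-1.8182; min R=1−1/(4·11/20)=0.5455>−1
Confirm numerically:
  x=-1.678: |R|=0.87063 <1
  x=-1.302: |R|=0.63036 <1
  x=-1.136: |R|=0.57377 <1
  x=-2.312: |R|=1.62794 >1
  x=-2.035: |R|=1.24267 >1
  x=-1.981: |R|=1.17740 >1
Interval (-1.8182, 0).

z∈(-1.8182,0).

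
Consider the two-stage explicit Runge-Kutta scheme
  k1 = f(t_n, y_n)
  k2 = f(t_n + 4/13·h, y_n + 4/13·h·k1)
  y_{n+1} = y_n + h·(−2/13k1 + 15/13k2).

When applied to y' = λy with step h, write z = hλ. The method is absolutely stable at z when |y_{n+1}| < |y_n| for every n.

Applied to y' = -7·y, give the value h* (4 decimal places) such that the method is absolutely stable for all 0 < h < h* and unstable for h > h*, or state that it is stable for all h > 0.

(-2.8167,0); λ=-7 ⇒ h* = (169/60)/7 = 0.4024.

With y'=λy (z=hλ):
  k1=λy_n ⇒ h·k1=z·y_n;  k2=λ(1+4/13z)y_n ⇒ h·k2=z(1+4/13z)y_n
  y_{n+1}/y_n = 1 − 2/13z + 15/13z(1+4/13z) = 1 + z + 60/169z²
  so R(z) = 1 + z + 60/169z².

Need |R(x)|<1, x<0.
x=-0.96: |R|=0.3672
R=1: x+60/169x²=0 ⇒ x=−169/60=-2.8167; min R=1−1/(4·60/169)=0.2958>−1
Confirm numerically:
  x=-2.588: |R|=0.78990 <1
  x=-2.355: |R|=0.61400 <1
  x=-1.948: |R|=0.39923 <1
  x=-1.469: |R|=0.29714 <1
  x=-3.220: |R|=1.46109 >1
  x=-2.985: |R|=1.17839 >1
Stable set (-2.8167, 0).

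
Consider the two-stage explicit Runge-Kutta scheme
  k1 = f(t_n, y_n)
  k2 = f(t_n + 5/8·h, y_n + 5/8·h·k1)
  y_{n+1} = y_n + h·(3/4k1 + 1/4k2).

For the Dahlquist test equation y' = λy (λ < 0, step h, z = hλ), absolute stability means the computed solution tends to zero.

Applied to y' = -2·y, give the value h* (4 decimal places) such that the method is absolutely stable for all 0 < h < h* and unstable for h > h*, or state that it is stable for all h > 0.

(-6.4000,0); λ=-2 ⇒ h* = (32/5)/2 = 3.2000.

Set f=λy, z=hλ:
  k1=λy_n ⇒ h·k1=z·y_n;  k2=λ(1+5/8z)y_n ⇒ h·k2=z(1+5/8z)y_n
  y_{n+1}/y_n = 1 + 3/4z + 1/4z(1+5/8z) = 1 + z + 5/32z²
  so R(z) = 1 + z + 5/32z².

Find x<0 with |R(x)|<1.
x=-1.73: |R|=0.2624
R=1: x+5/32x²=0 ⇒ x=−32/5=-6.4000; min R=1−1/(4·5/32)=-0.6000>−1
Confirm numerically:
  x=-5.408: |R|=0.16176 <1
  x=-5.184: |R|=0.01504 <1
  x=-3.139: |R|=0.59942 <1
  x=-6.748: |R|=1.36692 >1
  x=-6.618: |R|=1.22543 >1
  x=-6.496: |R|=1.09744 >1
Interval (-6.4000, 0).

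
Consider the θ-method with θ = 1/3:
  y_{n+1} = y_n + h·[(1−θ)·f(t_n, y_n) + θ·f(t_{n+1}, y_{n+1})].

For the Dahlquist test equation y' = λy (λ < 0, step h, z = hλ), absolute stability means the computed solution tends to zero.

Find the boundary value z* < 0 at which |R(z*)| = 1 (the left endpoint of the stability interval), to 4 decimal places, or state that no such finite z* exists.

Set f=λy, z=hλ:
  y_{n+1} = y_n + z·[2/3·y_n + 1/3·y_{n+1}] ⇒ (1 − 1/3z)y_{n+1} = (1 + 2/3z)y_n
  ⇒ R(z) = (1 + 2/3z)/(1 − 1/3z).

Solve |R(x)|<1 on ℝ⁻.
x=-1.79: |R|=0.1211
R=−1: 1+2/3x = −1+1/3x ⇒ -1/3x=2 ⇒ x=2/(-1/3)=-6.0000
Confirm numerically:
  x=-4.891: |R|=0.85946 <1
  x=-4.437: |R|=0.78983 <1
  x=-2.510: |R|=0.36661 <1
  x=-6.370: |R|=1.03949 >1
  x=-6.293: |R|=1.03153 >1
Interval (-6.0000, 0).

left endpoint -6.0000.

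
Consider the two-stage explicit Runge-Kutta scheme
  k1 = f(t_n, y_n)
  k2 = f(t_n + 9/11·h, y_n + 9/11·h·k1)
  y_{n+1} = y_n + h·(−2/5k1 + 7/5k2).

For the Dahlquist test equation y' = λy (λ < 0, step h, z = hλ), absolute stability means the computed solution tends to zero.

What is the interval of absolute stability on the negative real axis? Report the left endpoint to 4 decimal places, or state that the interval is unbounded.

z∈(-0.8730,0).

With y'=λy (z=hλ):
  k1=λy_n ⇒ h·k1=z·y_n;  k2=λ(1+9/11z)y_n ⇒ h·k2=z(1+9/11z)y_n
  y_{n+1}/y_n = 1 − 2/5z + 7/5z(1+9/11z) = 1 + z + 63/55z²
  Hence R(z) = 1 + z + 63/55z².

Need |R(x)|<1, x<0.
x=-1.13: |R|=1.3326
R=1: x+63/55x²=0 ⇒ x=−55/63=-0.8730; min R=1−1/(4·63/55)=0.7817>−1
Confirm numerically:
  x=-0.576: |R|=0.80403 <1
  x=-0.552: |R|=0.79702 <1
  x=-0.481: |R|=0.78401 <1
  x=-1.396: |R|=1.83628 >1
  x=-1.222: |R|=1.48849 >1
  x=-1.045: |R|=1.20586 >1
Interval (-0.8730, 0).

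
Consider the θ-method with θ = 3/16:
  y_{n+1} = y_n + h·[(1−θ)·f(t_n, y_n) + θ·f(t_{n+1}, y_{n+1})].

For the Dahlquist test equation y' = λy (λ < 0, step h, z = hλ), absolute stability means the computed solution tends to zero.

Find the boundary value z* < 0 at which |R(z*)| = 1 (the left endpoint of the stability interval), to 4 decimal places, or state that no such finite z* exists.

On y'=λy, z=hλ:
  y_{n+1} = y_n + z·[13/16·y_n + 3/16·y_{n+1}] ⇒ (1 − 3/16z)y_{n+1} = (1 + 13/16z)y_n
  so R(z) = (1 + 13/16z)/(1 − 3/16z).

Boundary: |R(x)|=1, x<0.
x=-1.24: |R|=0.0061
R=−1: 1+13/16x = −1+3/16x ⇒ -5/8x=2 ⇒ x=2/(-5/8)=-3.2000
Confirm numerically:
  x=-3.017: |R|=0.92695 <1
  x=-2.870: |R|=0.86591 <1
  x=-2.825: |R|=0.84678 <1
  x=-3.637: |R|=1.16239 >1
  x=-3.634: |R|=1.16133 >1
  x=-3.466: |R|=1.10077 >1
Interval (-3.2000, 0).

left endpoint -3.2000.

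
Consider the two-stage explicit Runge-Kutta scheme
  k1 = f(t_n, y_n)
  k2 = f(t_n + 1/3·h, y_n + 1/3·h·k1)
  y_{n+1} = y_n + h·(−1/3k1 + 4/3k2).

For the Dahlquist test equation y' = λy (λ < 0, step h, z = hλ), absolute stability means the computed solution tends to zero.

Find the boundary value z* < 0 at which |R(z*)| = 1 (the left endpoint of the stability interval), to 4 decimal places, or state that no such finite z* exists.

With y'=λy (z=hλ):
  k1=λy_n ⇒ h·k1=z·y_n;  k2=λ(1+1/3z)y_n ⇒ h·k2=z(1+1/3z)y_n
  y_{n+1}/y_n = 1 − 1/3z + 4/3z(1+1/3z) = 1 + z + 4/9z²
  Hence R(z) = 1 + z + 4/9z².

Need |R(x)|<1, x<0.
x=-1.55: |R|=0.5178
R=1: x+4/9x²=0 ⇒ x=−9/4=-2.2500; min R=1−1/(4·4/9)=0.4375>−1
Confirm numerically:
  x=-1.508: |R|=0.50270 <1
  x=-1.225: |R|=0.44194 <1
  x=-0.979: |R|=0.44697 <1
  x=-2.803: |R|=1.68892 >1
  x=-2.776: |R|=1.64897 >1
  x=-2.611: |R|=1.41892 >1
Interval (-2.2500, 0).

left endpoint -2.2500.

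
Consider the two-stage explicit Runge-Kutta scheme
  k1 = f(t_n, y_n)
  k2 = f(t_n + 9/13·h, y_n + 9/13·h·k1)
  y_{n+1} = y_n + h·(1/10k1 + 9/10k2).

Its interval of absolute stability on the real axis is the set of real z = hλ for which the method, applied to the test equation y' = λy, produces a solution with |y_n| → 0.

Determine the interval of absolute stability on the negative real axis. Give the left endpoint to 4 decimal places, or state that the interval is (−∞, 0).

(-1.6049, 0).

On y'=λy, z=hλ:
  k1=λy_n ⇒ h·k1=z·y_n;  k2=λ(1+9/13z)y_n ⇒ h·k2=z(1+9/13z)y_n
  y_{n+1}/y_n = 1 + 1/10z + 9/10z(1+9/13z) = 1 + z + 81/130z²
  Hence R(z) = 1 + z + 81/130z².

Find x<0 with |R(x)|<1.
x=-1.75: |R|=1.1582
R=1: x+81/130x²=0 ⇒ x=−130/81=-1.6049; min R=1−1/(4·81/130)=0.5988>−1
Confirm numerically:
  x=-1.245: |R|=0.72078 <1
  x=-1.191: |R|=0.69282 <1
  x=-1.168: |R|=0.68202 <1
  x=-2.031: |R|=1.53917 >1
  x=-2.021: |R|=1.52392 >1
  x=-1.766: |R|=1.17722 >1
Stable set (-1.6049, 0).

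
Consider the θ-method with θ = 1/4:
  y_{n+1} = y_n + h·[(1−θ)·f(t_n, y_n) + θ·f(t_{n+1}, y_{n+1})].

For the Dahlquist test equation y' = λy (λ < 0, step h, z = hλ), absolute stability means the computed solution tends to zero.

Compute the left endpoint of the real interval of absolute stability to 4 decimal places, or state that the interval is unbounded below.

On y'=λy, z=hλ:
  y_{n+1} = y_n + z·[3/4·y_n + 1/4·y_{n+1}] ⇒ (1 − 1/4z)y_{n+1} = (1 + 3/4z)y_n
  ⇒ R(z) = (1 + 3/4z)/(1 − 1/4z).

Solve |R(x)|<1 on ℝ⁻.
x=-0.7: |R|=0.4043
R=−1: 1+3/4x = −1+1/4x ⇒ -1/2x=2 ⇒ x=2/(-1/2)=-4.0000
Confirm numerically:
  x=-3.577: |R|=0.88835 <1
  x=-3.006: |R|=0.71624 <1
  x=-2.101: |R|=0.37748 <1
  x=-4.362: |R|=1.08658 >1
  x=-4.277: |R|=1.06693 >1
  x=-4.254: |R|=1.06155 >1
Interval (-4.0000, 0).

z* = -4.0000.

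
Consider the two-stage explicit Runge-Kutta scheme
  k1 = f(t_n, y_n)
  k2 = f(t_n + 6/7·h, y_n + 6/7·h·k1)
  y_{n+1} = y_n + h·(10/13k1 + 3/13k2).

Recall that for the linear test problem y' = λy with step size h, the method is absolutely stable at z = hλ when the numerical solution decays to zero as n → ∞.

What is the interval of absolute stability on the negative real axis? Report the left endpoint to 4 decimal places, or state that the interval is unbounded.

Set f=λy, z=hλ:
  k1=λy_n ⇒ h·k1=z·y_n;  k2=λ(1+6/7z)y_n ⇒ h·k2=z(1+6/7z)y_n
  y_{n+1}/y_n = 1 + 10/13z + 3/13z(1+6/7z) = 1 + z + 18/91z²
  so R(z) = 1 + z + 18/91z².

Need |R(x)|<1, x<0.
x=-0.41: |R|=0.6233
R=1: x+18/91x²=0 ⇒ x=−91/18=-5.0556; min R=1−1/(4·18/91)=-0.2639>−1
Confirm numerically:
  x=-4.120: |R|=0.23757 <1
  x=-3.976: |R|=0.15097 <1
  x=-3.084: |R|=0.20269 <1
  x=-2.822: |R|=0.24677 <1
  x=-5.591: |R|=1.59215 >1
  x=-5.559: |R|=1.55358 >1
  x=-5.506: |R|=1.49058 >1
Stable set (-5.0556, 0).

(-5.0556, 0).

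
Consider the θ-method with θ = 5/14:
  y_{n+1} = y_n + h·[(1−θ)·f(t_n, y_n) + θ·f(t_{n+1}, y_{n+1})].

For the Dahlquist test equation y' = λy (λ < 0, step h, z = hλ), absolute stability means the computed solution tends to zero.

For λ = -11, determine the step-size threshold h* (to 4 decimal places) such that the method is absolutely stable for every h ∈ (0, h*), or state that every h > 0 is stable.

(-7.0000,0); λ=-11 ⇒ h* = (7)/11 = 0.6364.

On y'=λy, z=hλ:
  y_{n+1} = y_n + z·[9/14·y_n + 5/14·y_{n+1}] ⇒ (1 − 5/14z)y_{n+1} = (1 + 9/14z)y_n
  so R(z) = (1 + 9/14z)/(1 − 5/14z).

Need |R(x)|<1, x<0.
x=-0.32: |R|=0.7128
R=−1: 1+9/14x = −1+5/14x ⇒ -2/7x=2 ⇒ x=2/(-2/7)=-7.0000
Confirm numerically:
  x=-5.736: |R|=0.88154 <1
  x=-5.629: |R|=0.86988 <1
  x=-4.779: |R|=0.76556 <1
  x=-7.559: |R|=1.04317 >1
  x=-7.479: |R|=1.03728 >1
Interval (-7.0000, 0).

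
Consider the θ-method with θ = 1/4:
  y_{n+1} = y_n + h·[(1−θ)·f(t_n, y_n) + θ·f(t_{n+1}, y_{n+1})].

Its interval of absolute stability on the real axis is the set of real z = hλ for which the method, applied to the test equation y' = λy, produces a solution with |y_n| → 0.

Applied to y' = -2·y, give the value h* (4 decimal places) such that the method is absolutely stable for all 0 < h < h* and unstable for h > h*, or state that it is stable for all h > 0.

With y'=λy (z=hλ):
  y_{n+1} = y_n + z·[3/4·y_n + 1/4·y_{n+1}] ⇒ (1 − 1/4z)y_{n+1} = (1 + 3/4z)y_n
  Hence R(z) = (1 + 3/4z)/(1 − 1/4z).

Find x<0 with |R(x)|<1.
x=-0.32: |R|=0.7037
R=−1: 1+3/4x = −1+1/4x ⇒ -1/2x=2 ⇒ x=2/(-1/2)=-4.0000
Confirm numerically:
  x=-3.006: |R|=0.71624 <1
  x=-2.934: |R|=0.69253 <1
  x=-2.508: |R|=0.54149 <1
  x=-4.363: |R|=1.08681 >1
  x=-4.334: |R|=1.08015 >1
  x=-4.189: |R|=1.04616 >1
Interval (-4.0000, 0).

(-4.0000,0); λ=-2 ⇒ h* = (4)/2 = 2.0000.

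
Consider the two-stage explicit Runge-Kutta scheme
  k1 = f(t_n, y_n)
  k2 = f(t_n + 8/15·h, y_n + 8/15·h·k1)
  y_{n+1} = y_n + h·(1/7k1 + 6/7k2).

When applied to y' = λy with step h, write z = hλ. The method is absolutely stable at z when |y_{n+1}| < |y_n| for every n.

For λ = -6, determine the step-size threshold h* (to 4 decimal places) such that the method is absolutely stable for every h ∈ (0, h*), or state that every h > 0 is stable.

(-2.1875,0); λ=-6 ⇒ h* = (35/16)/6 = 0.3646.

Set f=λy, z=hλ:
  k1=λy_n ⇒ h·k1=z·y_n;  k2=λ(1+8/15z)y_n ⇒ h·k2=z(1+8/15z)y_n
  y_{n+1}/y_n = 1 + 1/7z + 6/7z(1+8/15z) = 1 + z + 16/35z²
  Hence R(z) = 1 + z + 16/35z².

Need |R(x)|<1, x<0.
x=-0.31: |R|=0.7339
R=1: x+16/35x²=0 ⇒ x=−35/16=-2.1875; min R=1−1/(4·16/35)=0.4531>−1
Confirm numerically:
  x=-1.856: |R|=0.71874 <1
  x=-1.819: |R|=0.69358 <1
  x=-1.679: |R|=0.60970 <1
  x=-2.698: |R|=1.62964 >1
  x=-2.578: |R|=1.46021 >1
  x=-2.522: |R|=1.38565 >1
Stable set (-2.1875, 0).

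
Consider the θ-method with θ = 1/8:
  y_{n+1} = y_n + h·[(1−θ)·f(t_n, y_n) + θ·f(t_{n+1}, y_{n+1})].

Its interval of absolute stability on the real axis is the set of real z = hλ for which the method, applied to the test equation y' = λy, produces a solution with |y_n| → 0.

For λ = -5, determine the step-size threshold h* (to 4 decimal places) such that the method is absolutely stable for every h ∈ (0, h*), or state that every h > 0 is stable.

(-2.6667,0); λ=-5 ⇒ h* = (8/3)/5 = 0.5333.

Set f=λy, z=hλ:
  y_{n+1} = y_n + z·[7/8·y_n + 1/8·y_{n+1}] ⇒ (1 − 1/8z)y_{n+1} = (1 + 7/8z)y_n
  ⇒ R(z) = (1 + 7/8z)/(1 − 1/8z).

Boundary: |R(x)|=1, x<0.
x=-1.71: |R|=0.4089
R=−1: 1+7/8x = −1+1/8x ⇒ -3/4x=2 ⇒ x=2/(-3/4)=-2.6667
Confirm numerically:
  x=-2.099: |R|=0.66274 <1
  x=-1.995: |R|=0.59680 <1
  x=-1.570: |R|=0.31243 <1
  x=-2.893: |R|=1.12467 >1
  x=-2.706: |R|=1.02204 >1
So |R|<1 on (-2.6667, 0).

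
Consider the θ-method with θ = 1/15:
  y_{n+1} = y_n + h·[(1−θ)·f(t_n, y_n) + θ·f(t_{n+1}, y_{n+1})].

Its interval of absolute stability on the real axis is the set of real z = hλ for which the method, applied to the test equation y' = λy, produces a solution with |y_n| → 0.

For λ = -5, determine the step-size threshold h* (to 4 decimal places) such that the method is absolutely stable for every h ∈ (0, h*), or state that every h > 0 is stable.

(-2.3077,0); λ=-5 ⇒ h* = (30/13)/5 = 0.4615.

With y'=λy (z=hλ):
  y_{n+1} = y_n + z·[14/15·y_n + 1/15·y_{n+1}] ⇒ (1 − 1/15z)y_{n+1} = (1 + 14/15z)y_n
  so R(z) = (1 + 14/15z)/(1 − 1/15z).

Boundary: |R(x)|=1, x<0.
x=-0.91: |R|=0.1420
R=−1: 1+14/15x = −1+1/15x ⇒ -13/15x=2 ⇒ x=2/(-13/15)=-2.3077
Confirm numerically:
  x=-2.247: |R|=0.95425 <1
  x=-1.376: |R|=0.26038 <1
  x=-1.288: |R|=0.18615 <1
  x=-1.239: |R|=0.14447 <1
  x=-2.587: |R|=1.20646 >1
  x=-2.583: |R|=1.20355 >1
  x=-2.472: |R|=1.12225 >1
Interval (-2.3077, 0).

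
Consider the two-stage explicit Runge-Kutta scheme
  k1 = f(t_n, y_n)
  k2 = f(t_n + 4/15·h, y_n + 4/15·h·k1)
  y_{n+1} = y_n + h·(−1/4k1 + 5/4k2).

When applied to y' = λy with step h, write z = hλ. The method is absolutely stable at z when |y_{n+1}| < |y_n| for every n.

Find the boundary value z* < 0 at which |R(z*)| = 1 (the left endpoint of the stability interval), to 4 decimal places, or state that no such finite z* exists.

Test eqn y'=λy, z=hλ:
  k1=λy_n ⇒ h·k1=z·y_n;  k2=λ(1+4/15z)y_n ⇒ h·k2=z(1+4/15z)y_n
  y_{n+1}/y_n = 1 − 1/4z + 5/4z(1+4/15z) = 1 + z + 1/3z²
  R(z) = 1 + z + 1/3z².

Solve |R(x)|<1 on ℝ⁻.
x=-1.41: |R|=0.2527
R=1: x+1/3x²=0 ⇒ x=−3=-3.0000; min R=1−1/(4·1/3)=0.2500>−1
Confirm numerically:
  x=-2.785: |R|=0.80041 <1
  x=-2.684: |R|=0.71729 <1
  x=-2.229: |R|=0.42715 <1
  x=-1.317: |R|=0.26116 <1
  x=-3.588: |R|=1.70325 >1
  x=-3.367: |R|=1.41190 >1
  x=-3.222: |R|=1.23843 >1
So |R|<1 on (-3.0000, 0).

z* = -3.0000.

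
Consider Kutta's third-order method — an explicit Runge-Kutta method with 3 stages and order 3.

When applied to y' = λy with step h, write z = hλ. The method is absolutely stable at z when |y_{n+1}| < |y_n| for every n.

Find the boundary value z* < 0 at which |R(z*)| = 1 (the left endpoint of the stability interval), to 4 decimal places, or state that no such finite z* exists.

With y'=λy (z=hλ):
  order 3, 3-stage ⇒ R(z)=1+z+z^2/2+z^3/6
  (e.g. R(-0.43)=0.64920, |R|=0.64920)

Need |R(x)|<1, x<0.
x=-0.43: |R|=0.6492
|R(-2.55)|=1.0623 |R(-2.42)|=0.8539 |R(-2.09)|=0.4275
Bisect:
  x_lo=-3.3477 |R|=2.9973  x_hi=-0.3995 |R|=0.6697
  mid=-1.87362 |R|=0.21460 →hi
  mid=-2.61068 |R|=1.16843 →lo
  mid=-2.24215 |R|=0.60716 →hi
  mid=-2.42641 |R|=0.86358 →hi
  mid=-2.51854 |R|=1.00956 →lo
  mid=-2.47248 |R|=0.93501 →hi
  mid=-2.49551 |R|=0.97189 →hi
  mid=-2.50703 |R|=0.99062 →hi
  mid=-2.51279 |R|=1.00007 →lo
  mid=-2.50991 |R|=0.99534 →hi
  ...
  [-2.51279,-2.51261] ⇒ x*=-2.5127
So |R|<1 on (-2.5127, 0).

left endpoint -2.5127.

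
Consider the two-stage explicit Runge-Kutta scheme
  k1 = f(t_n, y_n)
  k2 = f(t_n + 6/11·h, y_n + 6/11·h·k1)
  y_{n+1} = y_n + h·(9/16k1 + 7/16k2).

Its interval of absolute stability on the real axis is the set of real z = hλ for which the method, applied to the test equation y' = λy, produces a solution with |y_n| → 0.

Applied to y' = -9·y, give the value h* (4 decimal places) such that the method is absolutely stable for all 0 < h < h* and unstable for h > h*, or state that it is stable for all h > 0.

(-4.1905,0); λ=-9 ⇒ h* = (88/21)/9 = 0.4656.

Test eqn y'=λy, z=hλ:
  k1=λy_n ⇒ h·k1=z·y_n;  k2=λ(1+6/11z)y_n ⇒ h·k2=z(1+6/11z)y_n
  y_{n+1}/y_n = 1 + 9/16z + 7/16z(1+6/11z) = 1 + z + 21/88z²
  Hence R(z) = 1 + z + 21/88z².

Find x<0 with |R(x)|<1.
x=-1.03: |R|=0.2232
R=1: x+21/88x²=0 ⇒ x=−88/21=-4.1905; min R=1−1/(4·21/88)=-0.0476>−1
Confirm numerically:
  x=-2.651: |R|=0.02609 <1
  x=-2.479: |R|=0.01247 <1
  x=-2.389: |R|=0.02703 <1
  x=-4.779: |R|=1.67118 >1
  x=-4.769: |R|=1.65839 >1
  x=-4.636: |R|=1.49289 >1
Interval (-4.1905, 0).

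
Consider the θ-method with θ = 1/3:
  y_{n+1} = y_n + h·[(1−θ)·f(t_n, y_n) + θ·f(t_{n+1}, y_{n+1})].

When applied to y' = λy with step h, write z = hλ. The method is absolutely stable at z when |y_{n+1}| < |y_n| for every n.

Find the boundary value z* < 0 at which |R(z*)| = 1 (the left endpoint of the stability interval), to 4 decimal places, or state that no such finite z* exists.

Set f=λy, z=hλ:
  y_{n+1} = y_n + z·[2/3·y_n + 1/3·y_{n+1}] ⇒ (1 − 1/3z)y_{n+1} = (1 + 2/3z)y_n
  Hence R(z) = (1 + 2/3z)/(1 − 1/3z).

Boundary: |R(x)|=1, x<0.
x=-0.77: |R|=0.3873
R=−1: 1+2/3x = −1+1/3x ⇒ -1/3x=2 ⇒ x=2/(-1/3)=-6.0000
Confirm numerically:
  x=-4.139: |R|=0.73932 <1
  x=-3.759: |R|=0.66844 <1
  x=-3.396: |R|=0.59287 <1
  x=-6.485: |R|=1.05113 >1
  x=-6.040: |R|=1.00442 >1
So |R|<1 on (-6.0000, 0).

z* = -6.0000.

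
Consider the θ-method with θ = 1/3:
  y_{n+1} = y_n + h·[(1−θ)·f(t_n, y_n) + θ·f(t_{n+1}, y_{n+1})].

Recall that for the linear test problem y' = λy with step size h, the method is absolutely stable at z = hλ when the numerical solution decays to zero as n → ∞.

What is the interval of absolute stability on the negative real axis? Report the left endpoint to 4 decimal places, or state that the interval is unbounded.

z∈(-6.0000,0).

Test eqn y'=λy, z=hλ:
  y_{n+1} = y_n + z·[2/3·y_n + 1/3·y_{n+1}] ⇒ (1 − 1/3z)y_{n+1} = (1 + 2/3z)y_n
  Hence R(z) = (1 + 2/3z)/(1 − 1/3z).

Solve |R(x)|<1 on ℝ⁻.
x=-1.3: |R|=0.0930
R=−1: 1+2/3x = −1+1/3x ⇒ -1/3x=2 ⇒ x=2/(-1/3)=-6.0000
Confirm numerically:
  x=-5.857: |R|=0.98385 <1
  x=-4.546: |R|=0.80732 <1
  x=-3.550: |R|=0.62595 <1
  x=-6.287: |R|=1.03090 >1
  x=-6.057: |R|=1.00629 >1
So |R|<1 on (-6.0000, 0).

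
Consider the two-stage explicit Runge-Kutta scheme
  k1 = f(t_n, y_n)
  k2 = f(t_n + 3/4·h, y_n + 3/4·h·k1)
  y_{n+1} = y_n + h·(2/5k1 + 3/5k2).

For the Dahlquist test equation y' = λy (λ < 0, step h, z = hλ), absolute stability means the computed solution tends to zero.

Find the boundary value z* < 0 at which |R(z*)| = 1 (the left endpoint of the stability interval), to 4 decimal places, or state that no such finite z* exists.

z* = -2.2222.

On y'=λy, z=hλ:
  k1=λy_n ⇒ h·k1=z·y_n;  k2=λ(1+3/4z)y_n ⇒ h·k2=z(1+3/4z)y_n
  y_{n+1}/y_n = 1 + 2/5z + 3/5z(1+3/4z) = 1 + z + 9/20z²
  so R(z) = 1 + z + 9/20z².

Need |R(x)|<1, x<0.
x=-0.52: |R|=0.6017
R=1: x+9/20x²=0 ⇒ x=−20/9=-2.2222; min R=1−1/(4·9/20)=0.4444>−1
Confirm numerically:
  x=-1.640: |R|=0.57032 <1
  x=-1.622: |R|=0.56190 <1
  x=-1.110: |R|=0.44444 <1
  x=-2.544: |R|=1.36837 >1
  x=-2.488: |R|=1.29756 >1
Interval (-2.2222, 0).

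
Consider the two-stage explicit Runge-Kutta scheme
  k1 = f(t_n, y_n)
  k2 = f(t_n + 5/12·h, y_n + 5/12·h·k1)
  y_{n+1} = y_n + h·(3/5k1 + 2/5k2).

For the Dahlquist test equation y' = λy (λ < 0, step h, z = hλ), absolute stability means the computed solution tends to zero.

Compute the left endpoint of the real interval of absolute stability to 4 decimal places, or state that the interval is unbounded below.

Set f=λy, z=hλ:
  k1=λy_n ⇒ h·k1=z·y_n;  k2=λ(1+5/12z)y_n ⇒ h·k2=z(1+5/12z)y_n
  y_{n+1}/y_n = 1 + 3/5z + 2/5z(1+5/12z) = 1 + z + 1/6z²
  ⇒ R(z) = 1 + z + 1/6z².

Solve |R(x)|<1 on ℝ⁻.
x=-0.81: |R|=0.2994
R=1: x+1/6x²=0 ⇒ x=−6=-6.0000; min R=1−1/(4·1/6)=-0.5000>−1
Confirm numerically:
  x=-5.749: |R|=0.75950 <1
  x=-5.740: |R|=0.75127 <1
  x=-4.466: |R|=0.14181 <1
  x=-3.400: |R|=0.47333 <1
  x=-6.466: |R|=1.50219 >1
  x=-6.351: |R|=1.37153 >1
  x=-6.301: |R|=1.31610 >1
Interval (-6.0000, 0).

left endpoint -6.0000.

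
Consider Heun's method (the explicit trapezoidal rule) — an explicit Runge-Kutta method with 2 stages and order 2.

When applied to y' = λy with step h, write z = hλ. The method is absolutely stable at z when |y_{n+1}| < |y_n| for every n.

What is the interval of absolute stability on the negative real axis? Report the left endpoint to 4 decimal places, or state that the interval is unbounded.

(-2.0000, 0).

Test eqn y'=λy, z=hλ:
  order 2, 2-stage ⇒ R(z)=1+z+z^2/2
  (e.g. R(-0.83)=0.51445, |R|=0.51445)

Boundary: |R(x)|=1, x<0.
x=-0.83: |R|=0.5145
|R(-2.39)|=1.4661 |R(-1.26)|=0.5338 |R(-0.81)|=0.5181
Bisect:
  x_lo=-2.3089 |R|=1.3566  x_hi=-0.3237 |R|=0.7287
  mid=-1.31626 |R|=0.55001 →hi
  mid=-1.81257 |R|=0.83013 →hi
  mid=-2.06072 |R|=1.06256 →lo
  mid=-1.93664 |R|=0.93865 →hi
  mid=-1.99868 |R|=0.99868 →hi
  mid=-2.02970 |R|=1.03014 →lo
  mid=-2.01419 |R|=1.01429 →lo
  mid=-2.00643 |R|=1.00645 →lo
  mid=-2.00256 |R|=1.00256 →lo
  mid=-2.00062 |R|=1.00062 →lo
  ...
  [-2.00001,-1.99989] ⇒ x*=-2.0000
Stable set (-2.0000, 0).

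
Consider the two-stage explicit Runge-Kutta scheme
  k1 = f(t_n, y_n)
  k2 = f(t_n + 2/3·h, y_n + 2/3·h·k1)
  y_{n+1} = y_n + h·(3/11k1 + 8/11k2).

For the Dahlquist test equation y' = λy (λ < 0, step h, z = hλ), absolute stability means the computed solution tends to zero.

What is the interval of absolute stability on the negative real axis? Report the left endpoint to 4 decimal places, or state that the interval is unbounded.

z∈(-2.0625,0).

On y'=λy, z=hλ:
  k1=λy_n ⇒ h·k1=z·y_n;  k2=λ(1+2/3z)y_n ⇒ h·k2=z(1+2/3z)y_n
  y_{n+1}/y_n = 1 + 3/11z + 8/11z(1+2/3z) = 1 + z + 16/33z²
  so R(z) = 1 + z + 16/33z².

Find x<0 with |R(x)|<1.
x=-1.17: |R|=0.4937
R=1: x+16/33x²=0 ⇒ x=−33/16=-2.0625; min R=1−1/(4·16/33)=0.4844>−1
Confirm numerically:
  x=-1.997: |R|=0.93658 <1
  x=-1.953: |R|=0.89631 <1
  x=-0.922: |R|=0.49016 <1
  x=-2.605: |R|=1.68519 >1
  x=-2.294: |R|=1.25748 >1
Interval (-2.0625, 0).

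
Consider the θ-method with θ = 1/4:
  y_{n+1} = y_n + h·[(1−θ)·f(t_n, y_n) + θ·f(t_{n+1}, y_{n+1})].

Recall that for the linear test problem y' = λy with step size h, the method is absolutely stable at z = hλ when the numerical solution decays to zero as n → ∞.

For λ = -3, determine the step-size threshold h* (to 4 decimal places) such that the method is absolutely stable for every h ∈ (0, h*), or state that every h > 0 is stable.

(-4.0000,0); λ=-3 ⇒ h* = (4)/3 = 1.3333.

Set f=λy, z=hλ:
  y_{n+1} = y_n + z·[3/4·y_n + 1/4·y_{n+1}] ⇒ (1 − 1/4z)y_{n+1} = (1 + 3/4z)y_n
  ⇒ R(z) = (1 + 3/4z)/(1 − 1/4z).

Need |R(x)|<1, x<0.
x=-1.62: |R|=0.1530
R=−1: 1+3/4x = −1+1/4x ⇒ -1/2x=2 ⇒ x=2/(-1/2)=-4.0000
Confirm numerically:
  x=-3.902: |R|=0.97520 <1
  x=-2.763: |R|=0.63419 <1
  x=-2.210: |R|=0.42351 <1
  x=-1.907: |R|=0.29135 <1
  x=-4.593: |R|=1.13802 >1
  x=-4.482: |R|=1.11365 >1
  x=-4.062: |R|=1.01538 >1
So |R|<1 on (-4.0000, 0).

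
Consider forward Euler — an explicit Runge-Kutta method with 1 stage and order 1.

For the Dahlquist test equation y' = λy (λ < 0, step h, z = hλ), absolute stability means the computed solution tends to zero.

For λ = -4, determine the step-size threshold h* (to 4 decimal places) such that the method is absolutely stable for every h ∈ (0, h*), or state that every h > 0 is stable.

(-2.0000,0); λ=-4 ⇒ h* = 0.5000.

With y'=λy (z=hλ):
  order 1, 1-stage ⇒ R(z)=1+z
  (e.g. R(-0.63)=0.37000, |R|=0.37000)

Boundary: |R(x)|=1, x<0.
x=-0.63: |R|=0.3700
|R(-1.87)|=0.8700 |R(-1.57)|=0.5700 |R(-1)|=0.0000
Bisect:
  x_lo=-2.7944 |R|=1.7944  x_hi=-0.2313 |R|=0.7687
  mid=-1.51284 |R|=0.51284 →hi
  mid=-2.15362 |R|=1.15362 →lo
  mid=-1.83323 |R|=0.83323 →hi
  mid=-1.99343 |R|=0.99343 →hi
  mid=-2.07352 |R|=1.07352 →lo
  mid=-2.03348 |R|=1.03348 →lo
  mid=-2.01345 |R|=1.01345 →lo
  mid=-2.00344 |R|=1.00344 →lo
  mid=-1.99843 |R|=0.99843 →hi
  mid=-2.00094 |R|=1.00094 →lo
  ...
  [-2.00015,-2.00000] ⇒ x*=-2.0000
Stable set (-2.0000, 0).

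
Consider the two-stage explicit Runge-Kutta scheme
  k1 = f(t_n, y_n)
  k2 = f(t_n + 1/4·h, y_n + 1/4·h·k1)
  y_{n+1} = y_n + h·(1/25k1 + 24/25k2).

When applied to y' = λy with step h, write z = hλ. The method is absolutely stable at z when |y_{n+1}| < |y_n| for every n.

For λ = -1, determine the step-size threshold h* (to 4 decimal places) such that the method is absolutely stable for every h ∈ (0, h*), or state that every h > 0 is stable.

(-4.1667,0); λ=-1 ⇒ h* = (25/6)/1 = 4.1667.

With y'=λy (z=hλ):
  k1=λy_n ⇒ h·k1=z·y_n;  k2=λ(1+1/4z)y_n ⇒ h·k2=z(1+1/4z)y_n
  y_{n+1}/y_n = 1 + 1/25z + 24/25z(1+1/4z) = 1 + z + 6/25z²
  Hence R(z) = 1 + z + 6/25z².

Find x<0 with |R(x)|<1.
x=-0.53: |R|=0.5374
R=1: x+6/25x²=0 ⇒ x=−25/6=-4.1667; min R=1−1/(4·6/25)=-0.0417>−1
Confirm numerically:
  x=-3.047: |R|=0.18121 <1
  x=-3.004: |R|=0.16176 <1
  x=-2.899: |R|=0.11801 <1
  x=-1.769: |R|=0.01795 <1
  x=-4.756: |R|=1.67269 >1
  x=-4.449: |R|=1.30146 >1
So |R|<1 on (-4.1667, 0).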